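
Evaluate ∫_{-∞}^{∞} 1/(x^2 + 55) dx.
Let f(z) = 1/(z^2 + 55). The denominator has no real zeros and deg Q - deg P = 2 ≥ 2, so the integral of f over the upper semicircle |z| = R tends to 0 as R → ∞. Closing the contour in the upper half-plane,
  ∫_{-∞}^{∞} f(x) dx = 2πi · Σ Res(f, z_k)  over the poles with Im z_k > 0.

Zeros of the denominator: z^2 + 55 = 0 gives z = ±sqrt(55)*I.
Upper half-plane: z = sqrt(55)*I (simple).

Each pole is a simple zero of Q(z) = z^2 + 55, so Res(f, z₀) = P(z₀)/Q'(z₀) with P(z) = 1, Q'(z) = 2*z:
  Res(f, sqrt(55)*I) = (1)/(2*sqrt(55)*I) = -sqrt(55)*I/110

∫_{-∞}^{∞} f(x) dx = 2πi · (-sqrt(55)*I/110) = sqrt(55)*pi/55

Final answer: sqrt(55)*pi/55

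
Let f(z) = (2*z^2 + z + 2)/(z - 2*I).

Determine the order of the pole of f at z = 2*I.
1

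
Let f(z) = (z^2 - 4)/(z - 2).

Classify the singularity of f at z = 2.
The numerator vanishes at z = 2 ((2)^2 = 4), so it is divisible by z - 2:
  z^2 - 4 = (z - 2)*(z + 2)
Hence for z ≠ 2, f(z) = z + 2, a polynomial, and lim_{z→2} f(z) = 4 is finite.
So the singularity is removable.

Final answer: removable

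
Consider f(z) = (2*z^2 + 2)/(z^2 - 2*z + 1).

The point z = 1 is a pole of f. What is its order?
2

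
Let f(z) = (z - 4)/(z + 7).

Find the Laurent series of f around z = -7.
-11/(z + 7) + 1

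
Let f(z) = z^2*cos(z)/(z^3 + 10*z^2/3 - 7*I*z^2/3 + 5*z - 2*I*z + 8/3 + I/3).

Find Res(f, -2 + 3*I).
Write f(z) = P(z)/Q(z) with P(z) = z^2*cos(z) and Q(z) = z^3 + 10*z^2/3 - 7*I*z^2/3 + 5*z - 2*I*z + 8/3 + I/3.
The denominator factors as Q(z) = (z + 2 - 3*I)*(z + 1/3 + 2*I/3)*(z + 1), so z = -2 + 3*I is a simple zero of Q and P is analytic there; z = -2 + 3*I is therefore a simple pole and
  Res(f, z₀) = P(z₀)/Q'(z₀).

Q'(z) = 3*z^2 + 20*z/3 - 14*I*z/3 + 5 - 2*I, so Q'(-2 + 3*I) = -28/3 - 26*I/3.
P(-2 + 3*I) = (-5 - 12*I)*cos(2 - 3*I).

Res(f, -2 + 3*I) = ((-5 - 12*I)*cos(2 - 3*I))/(-28/3 - 26*I/3) = (339/365 + 309*I/730)*cos(2 - 3*I)

Final answer: (339/365 + 309*I/730)*cos(2 - 3*I)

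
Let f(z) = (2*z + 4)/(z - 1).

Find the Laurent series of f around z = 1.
Put w = z - (1), i.e. z = w + 1. The denominator is w, so it suffices to rewrite the numerator in powers of w.

P(z) = 2*z + 4
P(w + 1) = 6 + 2*w

Dividing each term by w:
  f = 6/w + 2

Substituting back w = z - 1:
  f(z) = 6/(z - 1) + 2

The series is finite because the numerator is a polynomial; the negative powers form the principal part, and the coefficient of 1/(z - 1) gives Res(f, 1) = 6.

Final answer: 6/(z - 1) + 2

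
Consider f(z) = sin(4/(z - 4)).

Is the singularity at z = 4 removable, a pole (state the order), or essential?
Let u = z - 4. Then
  sin(4/u) = Σ_{k≥0} (-1)^k (4)^(2k+1)/((2k+1)!·u^(2k+1)) = 4/u - 32/(3*u^3) + 128/(15*u^5) + ...
which has infinitely many negative powers of u, so sin(4/(z - 4)) has an essential singularity at z = 4.
So the singularity is essential.

Final answer: essential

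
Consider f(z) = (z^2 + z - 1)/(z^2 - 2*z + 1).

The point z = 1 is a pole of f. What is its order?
Factor the denominator:
  z^2 - 2*z + 1 = (z - 1)^2

The numerator P(z) = z^2 + z - 1 has P(1) = 1 ≠ 0, so no factor of (z - 1) cancels.
Near z = 1 we can therefore write f(z) = g(z)/(z - 1)^2 with g analytic at 1 and g(1) ≠ 0 (g is just the numerator).

Hence z = 1 is a pole of order 2.

Final answer: 2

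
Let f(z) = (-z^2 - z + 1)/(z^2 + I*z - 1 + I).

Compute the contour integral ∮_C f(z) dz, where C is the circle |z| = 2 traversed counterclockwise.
pi*(-2 - 2*I)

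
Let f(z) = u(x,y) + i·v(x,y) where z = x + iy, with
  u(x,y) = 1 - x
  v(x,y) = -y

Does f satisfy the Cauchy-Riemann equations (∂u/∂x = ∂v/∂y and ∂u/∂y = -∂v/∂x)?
∂u/∂x = -1
∂v/∂y = -1
∂u/∂y = 0
∂v/∂x = 0
∂u/∂x = ∂v/∂y and ∂u/∂y = -∂v/∂x hold identically; f is analytic.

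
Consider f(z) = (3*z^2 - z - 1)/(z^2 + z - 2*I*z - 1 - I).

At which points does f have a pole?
The singularities of f are the zeros of the denominator. Factoring,
  z^2 + z - 2*I*z - 1 - I = (z + 1 - I)*(z - I)
so the candidates are z = -1 + I, z = I.

Check the numerator P(z) = 3*z^2 - z - 1 at each one:
  P(-1 + I) = -7*I ≠ 0, so z = -1 + I is a (simple) pole.
  P(I) = -4 - I ≠ 0, so z = I is a (simple) pole.

Poles of f: {-1 + I, I}

Final answer: {-1 + I, I}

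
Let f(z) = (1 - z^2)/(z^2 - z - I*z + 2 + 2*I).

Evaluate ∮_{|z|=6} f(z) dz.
pi*(2 - 2*I)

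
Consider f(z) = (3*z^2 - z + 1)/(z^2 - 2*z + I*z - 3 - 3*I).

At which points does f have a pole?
The singularities of f are the zeros of the denominator. Factoring,
  z^2 - 2*z + I*z - 3 - 3*I = (z - 3)*(z + 1 + I)
so the candidates are z = 3, z = -1 - I.

Check the numerator P(z) = 3*z^2 - z + 1 at each one:
  P(3) = 25 ≠ 0, so z = 3 is a (simple) pole.
  P(-1 - I) = 2 + 7*I ≠ 0, so z = -1 - I is a (simple) pole.

Poles of f: {-1 - I, 3}

Final answer: {-1 - I, 3}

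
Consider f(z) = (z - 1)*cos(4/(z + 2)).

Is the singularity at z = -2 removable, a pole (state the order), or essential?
Let u = z + 2. Then
  cos(4/u) = Σ_{k≥0} (-1)^k (4)^(2k)/((2k)!·u^(2k)) = 1 - 8/u^2 + 32/(3*u^4) + ...
which has infinitely many negative powers of u, so cos(4/(z + 2)) has an essential singularity at z = -2.
The extra factor z - 1 is a nonzero polynomial; if the product had at most a pole at z = -2, dividing by that polynomial would leave cos(4/(z + 2)) with at most a pole too — contradiction. (Equivalently, the product's Laurent series still has infinitely many negative powers.)
So the singularity is essential.

Final answer: essential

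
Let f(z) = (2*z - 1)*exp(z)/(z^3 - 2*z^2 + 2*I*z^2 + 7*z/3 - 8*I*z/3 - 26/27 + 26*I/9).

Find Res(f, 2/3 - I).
Write f(z) = P(z)/Q(z) with P(z) = (2*z - 1)*exp(z) and Q(z) = z^3 - 2*z^2 + 2*I*z^2 + 7*z/3 - 8*I*z/3 - 26/27 + 26*I/9.
The denominator factors as Q(z) = (z - 2/3 - I)*(z - 2/3 + 2*I)*(z - 2/3 + I), so z = 2/3 - I is a simple zero of Q and P is analytic there; z = 2/3 - I is therefore a simple pole and
  Res(f, z₀) = P(z₀)/Q'(z₀).

Q'(z) = 3*z^2 - 4*z + 4*I*z + 7/3 - 8*I/3, so Q'(2/3 - I) = 2.
P(2/3 - I) = (1/3 - 2*I)*exp(2/3 - I).

Res(f, 2/3 - I) = ((1/3 - 2*I)*exp(2/3 - I))/(2) = (1/6 - I)*exp(2/3 - I)

Final answer: (1/6 - I)*exp(2/3 - I)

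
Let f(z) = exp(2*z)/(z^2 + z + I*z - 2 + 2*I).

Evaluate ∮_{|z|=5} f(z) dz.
By the residue theorem, ∮_C f(z) dz = 2πi · (sum of the residues of f at the poles inside |z| = 5).

The denominator factors as (z + 2)*(z - 1 + I), so the singularities of f are simple poles at z = -2, z = 1 - I.
  |-2|² = 4 < 25 = 5², so this pole is inside the contour.
  |1 - I|² = 2 < 25 = 5², so this pole is inside the contour.

With P(z) = exp(2*z) and Q(z) = z^2 + z + I*z - 2 + 2*I, each pole is simple, so Res(f, z₀) = P(z₀)/Q'(z₀) with Q'(z) = 2*z + 1 + I.
  Res(f, -2) = P(-2)/Q'(-2) = (exp(-4))/(-3 + I) = (-3/10 - I/10)*exp(-4)
  Res(f, 1 - I) = P(1 - I)/Q'(1 - I) = (exp(2 - 2*I))/(3 - I) = (3/10 + I/10)*exp(2 - 2*I)

Sum of residues inside C: (3/10 + I/10)*exp(2 - 2*I) + (-3/10 - I/10)*exp(-4)
∮_C f(z) dz = 2πi · ((3/10 + I/10)*exp(2 - 2*I) + (-3/10 - I/10)*exp(-4)) = pi*(-1/5 + 3*I/5)*exp(2 - 2*I) + pi*(1/5 - 3*I/5)*exp(-4)

Final answer: pi*(-1/5 + 3*I/5)*exp(2 - 2*I) + pi*(1/5 - 3*I/5)*exp(-4)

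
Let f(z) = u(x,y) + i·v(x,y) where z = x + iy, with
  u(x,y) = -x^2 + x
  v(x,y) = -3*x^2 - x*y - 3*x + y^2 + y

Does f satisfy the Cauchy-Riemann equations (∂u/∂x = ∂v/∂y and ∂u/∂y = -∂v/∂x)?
∂u/∂x = 1 - 2*x
∂v/∂y = -x + 2*y + 1
∂u/∂y = 0
∂v/∂x = -6*x - y - 3
∂u/∂x ≠ ∂v/∂y and ∂u/∂y ≠ -∂v/∂x; the Cauchy-Riemann equations are not satisfied, so f is not analytic.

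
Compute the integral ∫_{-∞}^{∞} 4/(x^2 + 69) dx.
4*sqrt(69)*pi/69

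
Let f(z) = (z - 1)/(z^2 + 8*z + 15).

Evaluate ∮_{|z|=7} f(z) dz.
By the residue theorem, ∮_C f(z) dz = 2πi · (sum of the residues of f at the poles inside |z| = 7).

The denominator factors as (z + 3)*(z + 5), so the singularities of f are simple poles at z = -3, z = -5.
  |-3|² = 9 < 49 = 7², so this pole is inside the contour.
  |-5|² = 25 < 49 = 7², so this pole is inside the contour.

With P(z) = z - 1 and Q(z) = z^2 + 8*z + 15, each pole is simple, so Res(f, z₀) = P(z₀)/Q'(z₀) with Q'(z) = 2*z + 8.
  Res(f, -3) = P(-3)/Q'(-3) = (-4)/(2) = -2
  Res(f, -5) = P(-5)/Q'(-5) = (-6)/(-2) = 3

Sum of residues inside C: 1
∮_C f(z) dz = 2πi · (1) = 2*I*pi

Final answer: 2*I*pi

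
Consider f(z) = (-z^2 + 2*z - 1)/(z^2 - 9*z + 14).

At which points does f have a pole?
The singularities of f are the zeros of the denominator. Factoring,
  z^2 - 9*z + 14 = (z - 7)*(z - 2)
so the candidates are z = 7, z = 2.

Check the numerator P(z) = -z^2 + 2*z - 1 at each one:
  P(7) = -36 ≠ 0, so z = 7 is a (simple) pole.
  P(2) = -1 ≠ 0, so z = 2 is a (simple) pole.

Poles of f: {2, 7}

Final answer: {2, 7}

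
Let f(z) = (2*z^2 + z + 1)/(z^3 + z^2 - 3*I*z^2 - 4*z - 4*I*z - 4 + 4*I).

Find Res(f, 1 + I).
Write f(z) = P(z)/Q(z) with P(z) = 2*z^2 + z + 1 and Q(z) = z^3 + z^2 - 3*I*z^2 - 4*z - 4*I*z - 4 + 4*I.
The denominator factors as Q(z) = (z + 2)*(z - 1 - I)*(z - 2*I), so z = 1 + I is a simple zero of Q and P is analytic there; z = 1 + I is therefore a simple pole and
  Res(f, z₀) = P(z₀)/Q'(z₀).

Q'(z) = 3*z^2 + 2*z - 6*I*z - 4 - 4*I, so Q'(1 + I) = 4 - 2*I.
P(1 + I) = 2 + 5*I.

Res(f, 1 + I) = (2 + 5*I)/(4 - 2*I) = -1/10 + 6*I/5

Final answer: -1/10 + 6*I/5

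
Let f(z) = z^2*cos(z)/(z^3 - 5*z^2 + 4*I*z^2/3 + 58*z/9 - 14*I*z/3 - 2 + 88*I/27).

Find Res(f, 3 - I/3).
Write f(z) = P(z)/Q(z) with P(z) = z^2*cos(z) and Q(z) = z^3 - 5*z^2 + 4*I*z^2/3 + 58*z/9 - 14*I*z/3 - 2 + 88*I/27.
The denominator factors as Q(z) = (z - 1 + 2*I/3)*(z - 1 + I/3)*(z - 3 + I/3), so z = 3 - I/3 is a simple zero of Q and P is analytic there; z = 3 - I/3 is therefore a simple pole and
  Res(f, z₀) = P(z₀)/Q'(z₀).

Q'(z) = 3*z^2 - 10*z + 8*I*z/3 + 58/9 - 14*I/3, so Q'(3 - I/3) = 4 + 2*I/3.
P(3 - I/3) = (80/9 - 2*I)*cos(3 - I/3).

Res(f, 3 - I/3) = ((80/9 - 2*I)*cos(3 - I/3))/(4 + 2*I/3) = (77/37 - 94*I/111)*cos(3 - I/3)

Final answer: (77/37 - 94*I/111)*cos(3 - I/3)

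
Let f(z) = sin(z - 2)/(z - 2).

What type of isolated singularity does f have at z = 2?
Let u = z - 2. The argument of sin is z - 2 = u, so
  f = sin(u)/u = ((u) - (u)^3/6 + ...)/u = 1 - (1/6)*u^2 + ...
The Laurent expansion about u = 0 has no negative powers; equivalently lim_{z→2} f(z) = 1 exists and is finite.
So the singularity is removable.

Final answer: removable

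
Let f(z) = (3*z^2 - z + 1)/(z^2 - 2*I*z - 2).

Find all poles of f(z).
The singularities of f are the zeros of the denominator. Factoring,
  z^2 - 2*I*z - 2 = (z - 1 - I)*(z + 1 - I)
so the candidates are z = 1 + I, z = -1 + I.

Check the numerator P(z) = 3*z^2 - z + 1 at each one:
  P(1 + I) = 5*I ≠ 0, so z = 1 + I is a (simple) pole.
  P(-1 + I) = 2 - 7*I ≠ 0, so z = -1 + I is a (simple) pole.

Poles of f: {-1 + I, 1 + I}

Final answer: {-1 + I, 1 + I}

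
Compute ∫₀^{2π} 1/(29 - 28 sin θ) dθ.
Call the integral J. The integrand is 2π-periodic and we integrate over a full period, so shifting θ does not change the value (θ → θ + π/2 turns sin θ into cos θ; θ → θ + π flips the sign of the trig term). Hence
  J = ∫₀^{2π} dθ/(29 + 28 cos θ).
Put z = e^{iθ}: then cos θ = (z + 1/z)/2, dθ = dz/(iz), and z runs once counterclockwise around |z| = 1:
  J = ∮_{|z|=1} 1/(29 + 28*(z + 1/z)/2) · dz/(iz) = (2/i) ∮_{|z|=1} dz/(28*z^2 + 58*z + 28).
The roots of 28*z^2 + 58*z + 28 are z = (-29 ± sqrt(29^2 - 28^2))/28, with sqrt(57) = sqrt(57); their product is 1, so only z₊ = -29/28 + sqrt(57)/28 lies inside the unit circle (z₋ = -29/28 - sqrt(57)/28 lies outside).
z₊ is a simple zero of q(z) = 28*z^2 + 58*z + 28, so Res(1/q, z₊) = 1/q'(z₊) with q'(z) = 56*z + 58; and q'(z₊) = 28*(z₊ - z₋) = 2*sqrt(57).
Therefore J = (2/i) · 2πi · 1/(2*sqrt(57)) = 2*pi/(sqrt(57)) = 2*sqrt(57)*pi/57

Final answer: 2*sqrt(57)*pi/57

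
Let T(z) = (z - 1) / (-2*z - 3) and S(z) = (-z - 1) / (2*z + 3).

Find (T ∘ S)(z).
(3*z + 4)/(4*z + 7)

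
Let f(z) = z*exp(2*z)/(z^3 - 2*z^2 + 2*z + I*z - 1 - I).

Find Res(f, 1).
Write f(z) = P(z)/Q(z) with P(z) = z*exp(2*z) and Q(z) = z^3 - 2*z^2 + 2*z + I*z - 1 - I.
The denominator factors as Q(z) = (z - 1 + I)*(z - I)*(z - 1), so z = 1 is a simple zero of Q and P is analytic there; z = 1 is therefore a simple pole and
  Res(f, z₀) = P(z₀)/Q'(z₀).

Q'(z) = 3*z^2 - 4*z + 2 + I, so Q'(1) = 1 + I.
P(1) = exp(2).

Res(f, 1) = (exp(2))/(1 + I) = (1/2 - I/2)*exp(2)

Final answer: (1/2 - I/2)*exp(2)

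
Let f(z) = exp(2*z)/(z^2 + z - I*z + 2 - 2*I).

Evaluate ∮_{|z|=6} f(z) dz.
By the residue theorem, ∮_C f(z) dz = 2πi · (sum of the residues of f at the poles inside |z| = 6).

The denominator factors as (z - 2*I)*(z + 1 + I), so the singularities of f are simple poles at z = 2*I, z = -1 - I.
  |2*I|² = 4 < 36 = 6², so this pole is inside the contour.
  |-1 - I|² = 2 < 36 = 6², so this pole is inside the contour.

With P(z) = exp(2*z) and Q(z) = z^2 + z - I*z + 2 - 2*I, each pole is simple, so Res(f, z₀) = P(z₀)/Q'(z₀) with Q'(z) = 2*z + 1 - I.
  Res(f, 2*I) = P(2*I)/Q'(2*I) = (exp(4*I))/(1 + 3*I) = (1/10 - 3*I/10)*exp(4*I)
  Res(f, -1 - I) = P(-1 - I)/Q'(-1 - I) = (exp(-2 - 2*I))/(-1 - 3*I) = (-1/10 + 3*I/10)*exp(-2 - 2*I)

Sum of residues inside C: (-1/10 + 3*I/10)*exp(-2 - 2*I) + (1/10 - 3*I/10)*exp(4*I)
∮_C f(z) dz = 2πi · ((-1/10 + 3*I/10)*exp(-2 - 2*I) + (1/10 - 3*I/10)*exp(4*I)) = pi*(3/5 + I/5)*exp(4*I) + pi*(-3/5 - I/5)*exp(-2 - 2*I)

Final answer: pi*(3/5 + I/5)*exp(4*I) + pi*(-3/5 - I/5)*exp(-2 - 2*I)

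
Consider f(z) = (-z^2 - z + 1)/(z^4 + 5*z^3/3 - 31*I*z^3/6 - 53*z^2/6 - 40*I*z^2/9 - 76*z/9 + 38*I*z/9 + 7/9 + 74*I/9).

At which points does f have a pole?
The singularities of f are the zeros of the denominator. Factoring,
  z^4 + 5*z^3/3 - 31*I*z^3/6 - 53*z^2/6 - 40*I*z^2/9 - 76*z/9 + 38*I*z/9 + 7/9 + 74*I/9 = (z + 1 + I/3)*(z - 1/3 - 3*I/2)*(z + 2 - 3*I)*(z - 1 - I)
so the candidates are z = -1 - I/3, z = 1/3 + 3*I/2, z = -2 + 3*I, z = 1 + I.

Check the numerator P(z) = -z^2 - z + 1 at each one:
  P(-1 - I/3) = 10/9 - I/3 ≠ 0, so z = -1 - I/3 is a (simple) pole.
  P(1/3 + 3*I/2) = 101/36 - 5*I/2 ≠ 0, so z = 1/3 + 3*I/2 is a (simple) pole.
  P(-2 + 3*I) = 8 + 9*I ≠ 0, so z = -2 + 3*I is a (simple) pole.
  P(1 + I) = -3*I ≠ 0, so z = 1 + I is a (simple) pole.

Poles of f: {-2 + 3*I, -1 - I/3, 1/3 + 3*I/2, 1 + I}

Final answer: {-2 + 3*I, -1 - I/3, 1/3 + 3*I/2, 1 + I}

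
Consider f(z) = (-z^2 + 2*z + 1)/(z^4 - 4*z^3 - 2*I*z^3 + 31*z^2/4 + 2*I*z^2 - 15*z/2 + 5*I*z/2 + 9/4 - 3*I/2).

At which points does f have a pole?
The singularities of f are the zeros of the denominator. Factoring,
  z^4 - 4*z^3 - 2*I*z^3 + 31*z^2/4 + 2*I*z^2 - 15*z/2 + 5*I*z/2 + 9/4 - 3*I/2 = (z - 1/2)*(z - 2 - 3*I)*(z - 3/2)*(z + I)
so the candidates are z = 1/2, z = 2 + 3*I, z = 3/2, z = -I.

Check the numerator P(z) = -z^2 + 2*z + 1 at each one:
  P(1/2) = 7/4 ≠ 0, so z = 1/2 is a (simple) pole.
  P(2 + 3*I) = 10 - 6*I ≠ 0, so z = 2 + 3*I is a (simple) pole.
  P(3/2) = 7/4 ≠ 0, so z = 3/2 is a (simple) pole.
  P(-I) = 2 - 2*I ≠ 0, so z = -I is a (simple) pole.

Poles of f: {-I, 1/2, 3/2, 2 + 3*I}

Final answer: {-I, 1/2, 3/2, 2 + 3*I}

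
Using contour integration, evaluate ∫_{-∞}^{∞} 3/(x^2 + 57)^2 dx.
Let f(z) = 3/(z^2 + 57)^2. The denominator has no real zeros and deg Q - deg P = 4 ≥ 2, so the integral of f over the upper semicircle |z| = R tends to 0 as R → ∞. Closing the contour in the upper half-plane,
  ∫_{-∞}^{∞} f(x) dx = 2πi · Σ Res(f, z_k)  over the poles with Im z_k > 0.

Zeros of the denominator: z^2 + 57 = 0 gives z = ±sqrt(57)*I.
Upper half-plane: z = sqrt(57)*I (a pole of order 2).

Write f(z) = g(z)/(z - sqrt(57)*I)^2 with g(z) = 3/(z + sqrt(57)*I)^2. For a double pole, Res(f, z₀) = g'(z₀):
  g'(z) = -6/(z + sqrt(57)*I)^3
  Res(f, sqrt(57)*I) = g'(sqrt(57)*I) = -sqrt(57)*I/4332

∫_{-∞}^{∞} f(x) dx = 2πi · (-sqrt(57)*I/4332) = sqrt(57)*pi/2166

Final answer: sqrt(57)*pi/2166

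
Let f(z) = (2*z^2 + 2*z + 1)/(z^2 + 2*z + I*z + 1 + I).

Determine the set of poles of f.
{-1 - I, -1}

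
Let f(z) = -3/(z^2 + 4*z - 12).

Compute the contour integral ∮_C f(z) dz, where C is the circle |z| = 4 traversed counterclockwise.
By the residue theorem, ∮_C f(z) dz = 2πi · (sum of the residues of f at the poles inside |z| = 4).

The denominator factors as (z - 2)*(z + 6), so the singularities of f are simple poles at z = 2, z = -6.
  |2|² = 4 < 16 = 4², so this pole is inside the contour.
  |-6|² = 36 > 16 = 4², so this pole is outside the contour.

With P(z) = -3 and Q(z) = z^2 + 4*z - 12, each pole is simple, so Res(f, z₀) = P(z₀)/Q'(z₀) with Q'(z) = 2*z + 4.
  Res(f, 2) = P(2)/Q'(2) = (-3)/(8) = -3/8

∮_C f(z) dz = 2πi · (-3/8) = -3*I*pi/4

Final answer: -3*I*pi/4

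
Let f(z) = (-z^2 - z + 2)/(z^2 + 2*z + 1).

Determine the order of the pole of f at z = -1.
2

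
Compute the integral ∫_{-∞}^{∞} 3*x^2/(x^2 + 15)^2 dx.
Let f(z) = 3*z^2/(z^2 + 15)^2. The denominator has no real zeros and deg Q - deg P = 2 ≥ 2, so the integral of f over the upper semicircle |z| = R tends to 0 as R → ∞. Closing the contour in the upper half-plane,
  ∫_{-∞}^{∞} f(x) dx = 2πi · Σ Res(f, z_k)  over the poles with Im z_k > 0.

Zeros of the denominator: z^2 + 15 = 0 gives z = ±sqrt(15)*I.
Upper half-plane: z = sqrt(15)*I (a pole of order 2).

Write f(z) = g(z)/(z - sqrt(15)*I)^2 with g(z) = 3*z^2/(z + sqrt(15)*I)^2. For a double pole, Res(f, z₀) = g'(z₀):
  g'(z) = 6*sqrt(15)*I*z/(z + sqrt(15)*I)^3
  Res(f, sqrt(15)*I) = g'(sqrt(15)*I) = -sqrt(15)*I/20

∫_{-∞}^{∞} f(x) dx = 2πi · (-sqrt(15)*I/20) = sqrt(15)*pi/10

Final answer: sqrt(15)*pi/10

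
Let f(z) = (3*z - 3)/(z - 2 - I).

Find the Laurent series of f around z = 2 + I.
Put w = z - (2 + I), i.e. z = w + 2 + I. The denominator is w, so it suffices to rewrite the numerator in powers of w.

P(z) = 3*z - 3
P(w + 2 + I) = 3 + 3*I + 3*w

Dividing each term by w:
  f = (3 + 3*I)/w + 3

Substituting back w = z - 2 - I:
  f(z) = (3 + 3*I)/(z - 2 - I) + 3

The series is finite because the numerator is a polynomial; the negative powers form the principal part, and the coefficient of 1/(z - 2 - I) gives Res(f, 2 + I) = 3 + 3*I.

Final answer: (3 + 3*I)/(z - 2 - I) + 3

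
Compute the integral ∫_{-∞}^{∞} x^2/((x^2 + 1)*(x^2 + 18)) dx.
Let f(z) = z^2/((z^2 + 1)*(z^2 + 18)). The denominator has no real zeros and deg Q - deg P = 2 ≥ 2, so the integral of f over the upper semicircle |z| = R tends to 0 as R → ∞. Closing the contour in the upper half-plane,
  ∫_{-∞}^{∞} f(x) dx = 2πi · Σ Res(f, z_k)  over the poles with Im z_k > 0.

Zeros of the denominator: z^2 + 1 = 0 gives z = ±I; z^2 + 18 = 0 gives z = ±3*sqrt(2)*I.
Upper half-plane: z = I, z = 3*sqrt(2)*I (simple).

Each pole is a simple zero of Q(z) = z^4 + 19*z^2 + 18, so Res(f, z₀) = P(z₀)/Q'(z₀) with P(z) = z^2, Q'(z) = 4*z^3 + 38*z:
  Res(f, I) = (-1)/(34*I) = I/34
  Res(f, 3*sqrt(2)*I) = (-18)/(-102*sqrt(2)*I) = -3*sqrt(2)*I/34

Sum of residues: I*(1 - 3*sqrt(2))/34
∫_{-∞}^{∞} f(x) dx = 2πi · (I*(1 - 3*sqrt(2))/34) = pi*(-1 + 3*sqrt(2))/17

Final answer: pi*(-1 + 3*sqrt(2))/17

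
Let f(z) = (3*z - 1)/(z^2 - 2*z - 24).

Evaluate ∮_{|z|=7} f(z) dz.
6*I*pi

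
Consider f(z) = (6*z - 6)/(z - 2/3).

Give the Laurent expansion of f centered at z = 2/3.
Put w = z - (2/3), i.e. z = w + 2/3. The denominator is w, so it suffices to rewrite the numerator in powers of w.

P(z) = 6*z - 6
P(w + 2/3) = -2 + 6*w

Dividing each term by w:
  f = -2/w + 6

Substituting back w = z - 2/3:
  f(z) = -2/(z - 2/3) + 6

The series is finite because the numerator is a polynomial; the negative powers form the principal part, and the coefficient of 1/(z - 2/3) gives Res(f, 2/3) = -2.

Final answer: -2/(z - 2/3) + 6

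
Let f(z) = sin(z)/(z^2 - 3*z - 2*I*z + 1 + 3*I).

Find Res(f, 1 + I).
Write f(z) = P(z)/Q(z) with P(z) = sin(z) and Q(z) = z^2 - 3*z - 2*I*z + 1 + 3*I.
The denominator factors as Q(z) = (z - 1 - I)*(z - 2 - I), so z = 1 + I is a simple zero of Q and P is analytic there; z = 1 + I is therefore a simple pole and
  Res(f, z₀) = P(z₀)/Q'(z₀).

Q'(z) = 2*z - 3 - 2*I, so Q'(1 + I) = -1.
P(1 + I) = sin(1 + I).

Res(f, 1 + I) = (sin(1 + I))/(-1) = -sin(1 + I)

Final answer: -sin(1 + I)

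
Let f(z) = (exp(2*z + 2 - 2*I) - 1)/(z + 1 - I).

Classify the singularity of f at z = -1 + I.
Let u = z + 1 - I. The exponent is 2*z + 2 - 2*I = 2u, so
  f = (e^(2u) - 1)/u = ((2u) + (2u)^2/2 + (2u)^3/6 + ...)/u = 2 + (2)*u + (4/3)*u^2 + ...
The Laurent expansion about u = 0 has no negative powers; equivalently lim_{z→-1 + I} f(z) = 2 exists and is finite.
So the singularity is removable.

Final answer: removable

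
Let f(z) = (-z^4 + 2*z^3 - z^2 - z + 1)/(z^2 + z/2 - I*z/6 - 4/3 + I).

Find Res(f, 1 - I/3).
Write f(z) = P(z)/Q(z) with P(z) = -z^4 + 2*z^3 - z^2 - z + 1 and Q(z) = z^2 + z/2 - I*z/6 - 4/3 + I.
The denominator factors as Q(z) = (z - 1 + I/3)*(z + 3/2 - I/2), so z = 1 - I/3 is a simple zero of Q and P is analytic there; z = 1 - I/3 is therefore a simple pole and
  Res(f, z₀) = P(z₀)/Q'(z₀).

Q'(z) = 2*z + 1/2 - I/6, so Q'(1 - I/3) = 5/2 - 5*I/6.
P(1 - I/3) = 8/81 + 7*I/27.

Res(f, 1 - I/3) = (8/81 + 7*I/27)/(5/2 - 5*I/6) = 1/225 + 71*I/675

Final answer: 1/225 + 71*I/675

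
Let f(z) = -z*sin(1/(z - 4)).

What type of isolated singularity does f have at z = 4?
essential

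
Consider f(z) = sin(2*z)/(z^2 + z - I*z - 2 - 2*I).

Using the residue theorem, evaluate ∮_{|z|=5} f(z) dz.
pi*(1/5 + 3*I/5)*sin(4) + pi*(1/5 + 3*I/5)*sin(2 + 2*I)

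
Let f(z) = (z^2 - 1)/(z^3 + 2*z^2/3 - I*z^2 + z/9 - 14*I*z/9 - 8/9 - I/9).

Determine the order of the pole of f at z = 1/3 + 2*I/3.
Factor the denominator:
  z^3 + 2*z^2/3 - I*z^2 + z/9 - 14*I*z/9 - 8/9 - I/9 = (z - 1/3 - 2*I/3)*(z + 1 + 2*I/3)*(z - I)

The numerator P(z) = z^2 - 1 has P(1/3 + 2*I/3) = -4/3 + 4*I/9 ≠ 0, so no factor of (z - 1/3 - 2*I/3) cancels.
Near z = 1/3 + 2*I/3 we can therefore write f(z) = g(z)/(z - 1/3 - 2*I/3) with g analytic at 1/3 + 2*I/3 and g(1/3 + 2*I/3) ≠ 0 (g is the numerator divided by the remaining denominator factors).

Hence z = 1/3 + 2*I/3 is a pole of order 1.

Final answer: 1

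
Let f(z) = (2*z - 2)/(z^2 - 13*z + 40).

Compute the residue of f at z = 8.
14/3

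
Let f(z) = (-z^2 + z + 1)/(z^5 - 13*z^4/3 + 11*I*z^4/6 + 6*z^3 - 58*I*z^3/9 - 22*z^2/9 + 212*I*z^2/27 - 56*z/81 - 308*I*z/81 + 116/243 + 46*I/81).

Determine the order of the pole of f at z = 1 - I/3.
Factor the denominator:
  z^5 - 13*z^4/3 + 11*I*z^4/6 + 6*z^3 - 58*I*z^3/9 - 22*z^2/9 + 212*I*z^2/27 - 56*z/81 - 308*I*z/81 + 116/243 + 46*I/81 = (z - 1 + I/3)^4*(z - 1/3 + I/2)

The numerator P(z) = -z^2 + z + 1 has P(1 - I/3) = 10/9 + I/3 ≠ 0, so no factor of (z - 1 + I/3) cancels.
Near z = 1 - I/3 we can therefore write f(z) = g(z)/(z - 1 + I/3)^4 with g analytic at 1 - I/3 and g(1 - I/3) ≠ 0 (g is the numerator divided by the remaining denominator factors).

Hence z = 1 - I/3 is a pole of order 4.

Final answer: 4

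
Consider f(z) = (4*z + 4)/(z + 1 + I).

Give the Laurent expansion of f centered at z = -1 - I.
-4*I/(z + 1 + I) + 4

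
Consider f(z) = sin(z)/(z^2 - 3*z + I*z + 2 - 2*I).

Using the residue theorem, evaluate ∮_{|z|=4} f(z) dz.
pi*(-1 - I)*sin(1 - I) + pi*(1 + I)*sin(2)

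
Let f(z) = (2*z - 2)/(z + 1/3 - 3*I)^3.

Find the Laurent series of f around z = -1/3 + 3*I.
Put w = z - (-1/3 + 3*I), i.e. z = w - 1/3 + 3*I. The denominator is w^3, so it suffices to rewrite the numerator in powers of w.

P(z) = 2*z - 2
P(w - 1/3 + 3*I) = -8/3 + 6*I + 2*w

Dividing each term by w^3:
  f = (-8/3 + 6*I)/w^3 + 2/w^2

Substituting back w = z + 1/3 - 3*I:
  f(z) = (-8/3 + 6*I)/(z + 1/3 - 3*I)^3 + 2/(z + 1/3 - 3*I)^2

The series is finite because the numerator is a polynomial; the negative powers form the principal part.

Final answer: (-8/3 + 6*I)/(z + 1/3 - 3*I)^3 + 2/(z + 1/3 - 3*I)^2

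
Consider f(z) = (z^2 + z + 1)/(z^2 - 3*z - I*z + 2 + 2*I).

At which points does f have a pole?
The singularities of f are the zeros of the denominator. Factoring,
  z^2 - 3*z - I*z + 2 + 2*I = (z - 1 - I)*(z - 2)
so the candidates are z = 1 + I, z = 2.

Check the numerator P(z) = z^2 + z + 1 at each one:
  P(1 + I) = 2 + 3*I ≠ 0, so z = 1 + I is a (simple) pole.
  P(2) = 7 ≠ 0, so z = 2 is a (simple) pole.

Poles of f: {1 + I, 2}

Final answer: {1 + I, 2}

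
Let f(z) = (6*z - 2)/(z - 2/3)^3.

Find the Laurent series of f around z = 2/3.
Put w = z - (2/3), i.e. z = w + 2/3. The denominator is w^3, so it suffices to rewrite the numerator in powers of w.

P(z) = 6*z - 2
P(w + 2/3) = 2 + 6*w

Dividing each term by w^3:
  f = 2/w^3 + 6/w^2

Substituting back w = z - 2/3:
  f(z) = 2/(z - 2/3)^3 + 6/(z - 2/3)^2

The series is finite because the numerator is a polynomial; the negative powers form the principal part.

Final answer: 2/(z - 2/3)^3 + 6/(z - 2/3)^2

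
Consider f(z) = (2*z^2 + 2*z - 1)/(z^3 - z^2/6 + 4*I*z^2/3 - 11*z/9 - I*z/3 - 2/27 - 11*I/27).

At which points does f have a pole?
The singularities of f are the zeros of the denominator. Factoring,
  z^3 - z^2/6 + 4*I*z^2/3 - 11*z/9 - I*z/3 - 2/27 - 11*I/27 = (z + 1/2 + 2*I/3)*(z + 1/3 + I/3)*(z - 1 + I/3)
so the candidates are z = -1/2 - 2*I/3, z = -1/3 - I/3, z = 1 - I/3.

Check the numerator P(z) = 2*z^2 + 2*z - 1 at each one:
  P(-1/2 - 2*I/3) = -43/18 ≠ 0, so z = -1/2 - 2*I/3 is a (simple) pole.
  P(-1/3 - I/3) = -5/3 - 2*I/9 ≠ 0, so z = -1/3 - I/3 is a (simple) pole.
  P(1 - I/3) = 25/9 - 2*I ≠ 0, so z = 1 - I/3 is a (simple) pole.

Poles of f: {-1/2 - 2*I/3, -1/3 - I/3, 1 - I/3}

Final answer: {-1/2 - 2*I/3, -1/3 - I/3, 1 - I/3}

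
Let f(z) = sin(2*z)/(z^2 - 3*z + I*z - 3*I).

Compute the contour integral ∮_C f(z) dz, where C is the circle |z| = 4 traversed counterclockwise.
By the residue theorem, ∮_C f(z) dz = 2πi · (sum of the residues of f at the poles inside |z| = 4).

The denominator factors as (z - 3)*(z + I), so the singularities of f are simple poles at z = 3, z = -I.
  |3|² = 9 < 16 = 4², so this pole is inside the contour.
  |-I|² = 1 < 16 = 4², so this pole is inside the contour.

With P(z) = sin(2*z) and Q(z) = z^2 - 3*z + I*z - 3*I, each pole is simple, so Res(f, z₀) = P(z₀)/Q'(z₀) with Q'(z) = 2*z - 3 + I.
  Res(f, 3) = P(3)/Q'(3) = (sin(6))/(3 + I) = (3/10 - I/10)*sin(6)
  Res(f, -I) = P(-I)/Q'(-I) = (-I*sinh(2))/(-3 - I) = (1/10 + 3*I/10)*sinh(2)

Sum of residues inside C: (3/10 - I/10)*sin(6) + (1/10 + 3*I/10)*sinh(2)
∮_C f(z) dz = 2πi · ((3/10 - I/10)*sin(6) + (1/10 + 3*I/10)*sinh(2)) = pi*(1/5 + 3*I/5)*sin(6) + pi*(-3/5 + I/5)*sinh(2)

Final answer: pi*(1/5 + 3*I/5)*sin(6) + pi*(-3/5 + I/5)*sinh(2)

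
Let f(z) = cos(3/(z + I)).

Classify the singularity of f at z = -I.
Let u = z + I. Then
  cos(3/u) = Σ_{k≥0} (-1)^k (3)^(2k)/((2k)!·u^(2k)) = 1 - 9/(2*u^2) + 27/(8*u^4) + ...
which has infinitely many negative powers of u, so cos(3/(z + I)) has an essential singularity at z = -I.
So the singularity is essential.

Final answer: essential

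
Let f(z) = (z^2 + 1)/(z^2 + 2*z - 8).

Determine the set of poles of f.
The singularities of f are the zeros of the denominator. Factoring,
  z^2 + 2*z - 8 = (z - 2)*(z + 4)
so the candidates are z = 2, z = -4.

Check the numerator P(z) = z^2 + 1 at each one:
  P(2) = 5 ≠ 0, so z = 2 is a (simple) pole.
  P(-4) = 17 ≠ 0, so z = -4 is a (simple) pole.

Poles of f: {-4, 2}

Final answer: {-4, 2}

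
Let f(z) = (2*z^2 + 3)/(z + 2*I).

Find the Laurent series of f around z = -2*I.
Put w = z - (-2*I), i.e. z = w - 2*I. The denominator is w, so it suffices to rewrite the numerator in powers of w.

P(z) = 2*z^2 + 3
P(w - 2*I) = -5 - 8*I*w + 2*w^2

Dividing each term by w:
  f = -5/w - 8*I + 2*w

Substituting back w = z + 2*I:
  f(z) = -5/(z + 2*I) - 8*I + 2*(z + 2*I)

The series is finite because the numerator is a polynomial; the negative powers form the principal part, and the coefficient of 1/(z + 2*I) gives Res(f, -2*I) = -5.

Final answer: -5/(z + 2*I) - 8*I + 2*(z + 2*I)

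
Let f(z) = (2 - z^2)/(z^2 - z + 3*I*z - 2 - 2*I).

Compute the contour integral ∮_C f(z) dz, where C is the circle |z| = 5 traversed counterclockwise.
By the residue theorem, ∮_C f(z) dz = 2πi · (sum of the residues of f at the poles inside |z| = 5).

The denominator factors as (z + 2*I)*(z - 1 + I), so the singularities of f are simple poles at z = -2*I, z = 1 - I.
  |-2*I|² = 4 < 25 = 5², so this pole is inside the contour.
  |1 - I|² = 2 < 25 = 5², so this pole is inside the contour.

With P(z) = 2 - z^2 and Q(z) = z^2 - z + 3*I*z - 2 - 2*I, each pole is simple, so Res(f, z₀) = P(z₀)/Q'(z₀) with Q'(z) = 2*z - 1 + 3*I.
  Res(f, -2*I) = P(-2*I)/Q'(-2*I) = (6)/(-1 - I) = -3 + 3*I
  Res(f, 1 - I) = P(1 - I)/Q'(1 - I) = (2 + 2*I)/(1 + I) = 2

Sum of residues inside C: -1 + 3*I
∮_C f(z) dz = 2πi · (-1 + 3*I) = pi*(-6 - 2*I)

Final answer: pi*(-6 - 2*I)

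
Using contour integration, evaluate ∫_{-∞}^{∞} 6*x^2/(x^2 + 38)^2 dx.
Let f(z) = 6*z^2/(z^2 + 38)^2. The denominator has no real zeros and deg Q - deg P = 2 ≥ 2, so the integral of f over the upper semicircle |z| = R tends to 0 as R → ∞. Closing the contour in the upper half-plane,
  ∫_{-∞}^{∞} f(x) dx = 2πi · Σ Res(f, z_k)  over the poles with Im z_k > 0.

Zeros of the denominator: z^2 + 38 = 0 gives z = ±sqrt(38)*I.
Upper half-plane: z = sqrt(38)*I (a pole of order 2).

Write f(z) = g(z)/(z - sqrt(38)*I)^2 with g(z) = 6*z^2/(z + sqrt(38)*I)^2. For a double pole, Res(f, z₀) = g'(z₀):
  g'(z) = 12*sqrt(38)*I*z/(z + sqrt(38)*I)^3
  Res(f, sqrt(38)*I) = g'(sqrt(38)*I) = -3*sqrt(38)*I/76

∫_{-∞}^{∞} f(x) dx = 2πi · (-3*sqrt(38)*I/76) = 3*sqrt(38)*pi/38

Final answer: 3*sqrt(38)*pi/38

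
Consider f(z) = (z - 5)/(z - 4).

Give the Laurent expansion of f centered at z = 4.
Put w = z - (4), i.e. z = w + 4. The denominator is w, so it suffices to rewrite the numerator in powers of w.

P(z) = z - 5
P(w + 4) = -1 + w

Dividing each term by w:
  f = -1/w + 1

Substituting back w = z - 4:
  f(z) = -1/(z - 4) + 1

The series is finite because the numerator is a polynomial; the negative powers form the principal part, and the coefficient of 1/(z - 4) gives Res(f, 4) = -1.

Final answer: -1/(z - 4) + 1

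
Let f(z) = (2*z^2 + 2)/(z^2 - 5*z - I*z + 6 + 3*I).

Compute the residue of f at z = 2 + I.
Write f(z) = P(z)/Q(z) with P(z) = 2*z^2 + 2 and Q(z) = z^2 - 5*z - I*z + 6 + 3*I.
The denominator factors as Q(z) = (z - 2 - I)*(z - 3), so z = 2 + I is a simple zero of Q and P is analytic there; z = 2 + I is therefore a simple pole and
  Res(f, z₀) = P(z₀)/Q'(z₀).

Q'(z) = 2*z - 5 - I, so Q'(2 + I) = -1 + I.
P(2 + I) = 8 + 8*I.

Res(f, 2 + I) = (8 + 8*I)/(-1 + I) = -8*I

Final answer: -8*I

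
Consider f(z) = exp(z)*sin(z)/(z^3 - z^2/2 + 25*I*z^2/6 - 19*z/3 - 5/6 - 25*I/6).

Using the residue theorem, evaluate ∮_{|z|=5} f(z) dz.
pi*(84/53 - 24*I/53)*exp(1/2 - 3*I/2)*sin(1/2 - 3*I/2) + pi*(297/689 - 153*I/689)*exp(-1 - 2*I/3)*sin(1 + 2*I/3) + pi*(-15/13 + 3*I/13)*exp(1 - 2*I)*sin(1 - 2*I)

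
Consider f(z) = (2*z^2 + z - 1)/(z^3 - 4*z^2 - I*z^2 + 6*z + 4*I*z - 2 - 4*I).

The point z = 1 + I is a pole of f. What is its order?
2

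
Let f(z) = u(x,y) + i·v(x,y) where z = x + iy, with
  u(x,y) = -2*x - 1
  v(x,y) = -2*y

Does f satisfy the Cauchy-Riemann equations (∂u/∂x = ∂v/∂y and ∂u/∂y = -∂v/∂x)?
∂u/∂x = -2
∂v/∂y = -2
∂u/∂y = 0
∂v/∂x = 0
∂u/∂x = ∂v/∂y and ∂u/∂y = -∂v/∂x hold identically; f is analytic.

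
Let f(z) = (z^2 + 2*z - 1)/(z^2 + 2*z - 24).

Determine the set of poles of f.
{-6, 4}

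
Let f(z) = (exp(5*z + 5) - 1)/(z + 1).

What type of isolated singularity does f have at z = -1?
Let u = z + 1. The exponent is 5*z + 5 = 5u, so
  f = (e^(5u) - 1)/u = ((5u) + (5u)^2/2 + (5u)^3/6 + ...)/u = 5 + (25/2)*u + (125/6)*u^2 + ...
The Laurent expansion about u = 0 has no negative powers; equivalently lim_{z→-1} f(z) = 5 exists and is finite.
So the singularity is removable.

Final answer: removable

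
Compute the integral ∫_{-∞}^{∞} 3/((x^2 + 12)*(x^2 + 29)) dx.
Let f(z) = 3/((z^2 + 12)*(z^2 + 29)). The denominator has no real zeros and deg Q - deg P = 4 ≥ 2, so the integral of f over the upper semicircle |z| = R tends to 0 as R → ∞. Closing the contour in the upper half-plane,
  ∫_{-∞}^{∞} f(x) dx = 2πi · Σ Res(f, z_k)  over the poles with Im z_k > 0.

Zeros of the denominator: z^2 + 29 = 0 gives z = ±sqrt(29)*I; z^2 + 12 = 0 gives z = ±2*sqrt(3)*I.
Upper half-plane: z = sqrt(29)*I, z = 2*sqrt(3)*I (simple).

Each pole is a simple zero of Q(z) = z^4 + 41*z^2 + 348, so Res(f, z₀) = P(z₀)/Q'(z₀) with P(z) = 3, Q'(z) = 4*z^3 + 82*z:
  Res(f, sqrt(29)*I) = (3)/(-34*sqrt(29)*I) = 3*sqrt(29)*I/986
  Res(f, 2*sqrt(3)*I) = (3)/(68*sqrt(3)*I) = -sqrt(3)*I/68

Sum of residues: I*(-29*sqrt(3) + 6*sqrt(29))/1972
∫_{-∞}^{∞} f(x) dx = 2πi · (I*(-29*sqrt(3) + 6*sqrt(29))/1972) = pi*(-6*sqrt(29) + 29*sqrt(3))/986

Final answer: pi*(-6*sqrt(29) + 29*sqrt(3))/986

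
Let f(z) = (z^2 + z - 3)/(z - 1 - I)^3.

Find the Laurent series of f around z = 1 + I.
(-2 + 3*I)/(z - 1 - I)^3 + (3 + 2*I)/(z - 1 - I)^2 + 1/(z - 1 - I)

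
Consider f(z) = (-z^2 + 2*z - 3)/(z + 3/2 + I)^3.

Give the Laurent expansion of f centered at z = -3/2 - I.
Put w = z - (-3/2 - I), i.e. z = w - 3/2 - I. The denominator is w^3, so it suffices to rewrite the numerator in powers of w.

P(z) = -z^2 + 2*z - 3
P(w - 3/2 - I) = -29/4 - 5*I + (5 + 2*I)*w - w^2

Dividing each term by w^3:
  f = (-29/4 - 5*I)/w^3 + (5 + 2*I)/w^2 - 1/w

Substituting back w = z + 3/2 + I:
  f(z) = (-29/4 - 5*I)/(z + 3/2 + I)^3 + (5 + 2*I)/(z + 3/2 + I)^2 - 1/(z + 3/2 + I)

The series is finite because the numerator is a polynomial; the negative powers form the principal part, and the coefficient of 1/(z + 3/2 + I) gives Res(f, -3/2 - I) = -1.

Final answer: (-29/4 - 5*I)/(z + 3/2 + I)^3 + (5 + 2*I)/(z + 3/2 + I)^2 - 1/(z + 3/2 + I)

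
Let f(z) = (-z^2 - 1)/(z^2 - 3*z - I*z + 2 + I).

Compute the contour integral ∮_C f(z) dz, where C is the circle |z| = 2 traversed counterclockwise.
By the residue theorem, ∮_C f(z) dz = 2πi · (sum of the residues of f at the poles inside |z| = 2).

The denominator factors as (z - 2 - I)*(z - 1), so the singularities of f are simple poles at z = 2 + I, z = 1.
  |2 + I|² = 5 > 4 = 2², so this pole is outside the contour.
  |1|² = 1 < 4 = 2², so this pole is inside the contour.

With P(z) = -z^2 - 1 and Q(z) = z^2 - 3*z - I*z + 2 + I, each pole is simple, so Res(f, z₀) = P(z₀)/Q'(z₀) with Q'(z) = 2*z - 3 - I.
  Res(f, 1) = P(1)/Q'(1) = (-2)/(-1 - I) = 1 - I

∮_C f(z) dz = 2πi · (1 - I) = pi*(2 + 2*I)

Final answer: pi*(2 + 2*I)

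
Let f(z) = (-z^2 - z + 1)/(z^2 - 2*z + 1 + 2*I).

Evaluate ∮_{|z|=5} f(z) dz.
By the residue theorem, ∮_C f(z) dz = 2πi · (sum of the residues of f at the poles inside |z| = 5).

The denominator factors as (z - I)*(z - 2 + I), so the singularities of f are simple poles at z = I, z = 2 - I.
  |I|² = 1 < 25 = 5², so this pole is inside the contour.
  |2 - I|² = 5 < 25 = 5², so this pole is inside the contour.

With P(z) = -z^2 - z + 1 and Q(z) = z^2 - 2*z + 1 + 2*I, each pole is simple, so Res(f, z₀) = P(z₀)/Q'(z₀) with Q'(z) = 2*z - 2.
  Res(f, I) = P(I)/Q'(I) = (2 - I)/(-2 + 2*I) = -3/4 - I/4
  Res(f, 2 - I) = P(2 - I)/Q'(2 - I) = (-4 + 5*I)/(2 - 2*I) = -9/4 + I/4

Sum of residues inside C: -3
∮_C f(z) dz = 2πi · (-3) = -6*I*pi

Final answer: -6*I*pi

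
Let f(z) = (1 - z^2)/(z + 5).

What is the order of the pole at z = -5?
1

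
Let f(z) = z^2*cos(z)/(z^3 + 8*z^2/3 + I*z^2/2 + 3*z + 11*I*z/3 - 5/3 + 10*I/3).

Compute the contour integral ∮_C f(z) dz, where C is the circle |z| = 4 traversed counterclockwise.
By the residue theorem, ∮_C f(z) dz = 2πi · (sum of the residues of f at the poles inside |z| = 4).

The denominator factors as (z + 1 + I)*(z + 2 - 3*I/2)*(z - 1/3 + I), so the singularities of f are simple poles at z = -1 - I, z = -2 + 3*I/2, z = 1/3 - I.
  |-1 - I|² = 2 < 16 = 4², so this pole is inside the contour.
  |-2 + 3*I/2|² = 25/4 < 16 = 4², so this pole is inside the contour.
  |1/3 - I|² = 10/9 < 16 = 4², so this pole is inside the contour.

With P(z) = z^2*cos(z) and Q(z) = z^3 + 8*z^2/3 + I*z^2/2 + 3*z + 11*I*z/3 - 5/3 + 10*I/3, each pole is simple, so Res(f, z₀) = P(z₀)/Q'(z₀) with Q'(z) = 3*z^2 + 16*z/3 + I*z + 3 + 11*I/3.
  Res(f, -1 - I) = P(-1 - I)/Q'(-1 - I) = (2*I*cos(1 + I))/(-4/3 + 10*I/3) = (15/29 - 6*I/29)*cos(1 + I)
  Res(f, -2 + 3*I/2) = P(-2 + 3*I/2)/Q'(-2 + 3*I/2) = ((7/4 - 6*I)*cos(2 - 3*I/2))/(-47/12 - 25*I/3) = (6213/12209 + 5484*I/12209)*cos(2 - 3*I/2)
  Res(f, 1/3 - I) = P(1/3 - I)/Q'(1/3 - I) = ((-8/9 - 2*I/3)*cos(1/3 - I))/(28/9 - 10*I/3) = (-11/421 - 102*I/421)*cos(1/3 - I)

Sum of residues inside C: (15/29 - 6*I/29)*cos(1 + I) + (-11/421 - 102*I/421)*cos(1/3 - I) + (6213/12209 + 5484*I/12209)*cos(2 - 3*I/2)
∮_C f(z) dz = 2πi · ((15/29 - 6*I/29)*cos(1 + I) + (-11/421 - 102*I/421)*cos(1/3 - I) + (6213/12209 + 5484*I/12209)*cos(2 - 3*I/2)) = pi*(-10968/12209 + 12426*I/12209)*cos(2 - 3*I/2) + pi*(204/421 - 22*I/421)*cos(1/3 - I) + pi*(12/29 + 30*I/29)*cos(1 + I)

Final answer: pi*(-10968/12209 + 12426*I/12209)*cos(2 - 3*I/2) + pi*(204/421 - 22*I/421)*cos(1/3 - I) + pi*(12/29 + 30*I/29)*cos(1 + I)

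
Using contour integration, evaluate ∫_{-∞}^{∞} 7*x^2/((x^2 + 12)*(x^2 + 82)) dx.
Let f(z) = 7*z^2/((z^2 + 12)*(z^2 + 82)). The denominator has no real zeros and deg Q - deg P = 2 ≥ 2, so the integral of f over the upper semicircle |z| = R tends to 0 as R → ∞. Closing the contour in the upper half-plane,
  ∫_{-∞}^{∞} f(x) dx = 2πi · Σ Res(f, z_k)  over the poles with Im z_k > 0.

Zeros of the denominator: z^2 + 12 = 0 gives z = ±2*sqrt(3)*I; z^2 + 82 = 0 gives z = ±sqrt(82)*I.
Upper half-plane: z = 2*sqrt(3)*I, z = sqrt(82)*I (simple).

Each pole is a simple zero of Q(z) = z^4 + 94*z^2 + 984, so Res(f, z₀) = P(z₀)/Q'(z₀) with P(z) = 7*z^2, Q'(z) = 4*z^3 + 188*z:
  Res(f, 2*sqrt(3)*I) = (-84)/(280*sqrt(3)*I) = sqrt(3)*I/10
  Res(f, sqrt(82)*I) = (-574)/(-140*sqrt(82)*I) = -sqrt(82)*I/20

Sum of residues: I*(-sqrt(82) + 2*sqrt(3))/20
∫_{-∞}^{∞} f(x) dx = 2πi · (I*(-sqrt(82) + 2*sqrt(3))/20) = pi*(-2*sqrt(3) + sqrt(82))/10

Final answer: pi*(-2*sqrt(3) + sqrt(82))/10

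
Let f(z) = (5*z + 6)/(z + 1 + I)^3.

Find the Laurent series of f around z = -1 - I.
Put w = z - (-1 - I), i.e. z = w - 1 - I. The denominator is w^3, so it suffices to rewrite the numerator in powers of w.

P(z) = 5*z + 6
P(w - 1 - I) = 1 - 5*I + 5*w

Dividing each term by w^3:
  f = (1 - 5*I)/w^3 + 5/w^2

Substituting back w = z + 1 + I:
  f(z) = (1 - 5*I)/(z + 1 + I)^3 + 5/(z + 1 + I)^2

The series is finite because the numerator is a polynomial; the negative powers form the principal part.

Final answer: (1 - 5*I)/(z + 1 + I)^3 + 5/(z + 1 + I)^2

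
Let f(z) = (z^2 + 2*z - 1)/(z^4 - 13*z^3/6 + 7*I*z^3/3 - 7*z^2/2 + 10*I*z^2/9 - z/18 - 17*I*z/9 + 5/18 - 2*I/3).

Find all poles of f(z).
The singularities of f are the zeros of the denominator. Factoring,
  z^4 - 13*z^3/6 + 7*I*z^3/3 - 7*z^2/2 + 10*I*z^2/9 - z/18 - 17*I*z/9 + 5/18 - 2*I/3 = (z - 3 + 2*I)*(z - 1/2 + I/3)*(z + 1)*(z + 1/3)
so the candidates are z = 3 - 2*I, z = 1/2 - I/3, z = -1, z = -1/3.

Check the numerator P(z) = z^2 + 2*z - 1 at each one:
  P(3 - 2*I) = 10 - 16*I ≠ 0, so z = 3 - 2*I is a (simple) pole.
  P(1/2 - I/3) = 5/36 - I ≠ 0, so z = 1/2 - I/3 is a (simple) pole.
  P(-1) = -2 ≠ 0, so z = -1 is a (simple) pole.
  P(-1/3) = -14/9 ≠ 0, so z = -1/3 is a (simple) pole.

Poles of f: {-1, -1/3, 1/2 - I/3, 3 - 2*I}

Final answer: {-1, -1/3, 1/2 - I/3, 3 - 2*I}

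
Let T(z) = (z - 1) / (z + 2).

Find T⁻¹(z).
Set w = T(z) = (z - 1) / (z + 2) and solve for z:
  w*(z + 2) = z - 1
  2*w + z*(w - 1) + 1 = 0
  z*(w - 1) = -2*w - 1
  z = (2*w + 1)/(1 - w)
Renaming the variable, T⁻¹(z) = (2*z + 1)/(-z + 1) = (-2*z - 1)/(z - 1).
(Check: ad - bc = 3 ≠ 0, so T is invertible.)

Final answer: (-2*z - 1)/(z - 1)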